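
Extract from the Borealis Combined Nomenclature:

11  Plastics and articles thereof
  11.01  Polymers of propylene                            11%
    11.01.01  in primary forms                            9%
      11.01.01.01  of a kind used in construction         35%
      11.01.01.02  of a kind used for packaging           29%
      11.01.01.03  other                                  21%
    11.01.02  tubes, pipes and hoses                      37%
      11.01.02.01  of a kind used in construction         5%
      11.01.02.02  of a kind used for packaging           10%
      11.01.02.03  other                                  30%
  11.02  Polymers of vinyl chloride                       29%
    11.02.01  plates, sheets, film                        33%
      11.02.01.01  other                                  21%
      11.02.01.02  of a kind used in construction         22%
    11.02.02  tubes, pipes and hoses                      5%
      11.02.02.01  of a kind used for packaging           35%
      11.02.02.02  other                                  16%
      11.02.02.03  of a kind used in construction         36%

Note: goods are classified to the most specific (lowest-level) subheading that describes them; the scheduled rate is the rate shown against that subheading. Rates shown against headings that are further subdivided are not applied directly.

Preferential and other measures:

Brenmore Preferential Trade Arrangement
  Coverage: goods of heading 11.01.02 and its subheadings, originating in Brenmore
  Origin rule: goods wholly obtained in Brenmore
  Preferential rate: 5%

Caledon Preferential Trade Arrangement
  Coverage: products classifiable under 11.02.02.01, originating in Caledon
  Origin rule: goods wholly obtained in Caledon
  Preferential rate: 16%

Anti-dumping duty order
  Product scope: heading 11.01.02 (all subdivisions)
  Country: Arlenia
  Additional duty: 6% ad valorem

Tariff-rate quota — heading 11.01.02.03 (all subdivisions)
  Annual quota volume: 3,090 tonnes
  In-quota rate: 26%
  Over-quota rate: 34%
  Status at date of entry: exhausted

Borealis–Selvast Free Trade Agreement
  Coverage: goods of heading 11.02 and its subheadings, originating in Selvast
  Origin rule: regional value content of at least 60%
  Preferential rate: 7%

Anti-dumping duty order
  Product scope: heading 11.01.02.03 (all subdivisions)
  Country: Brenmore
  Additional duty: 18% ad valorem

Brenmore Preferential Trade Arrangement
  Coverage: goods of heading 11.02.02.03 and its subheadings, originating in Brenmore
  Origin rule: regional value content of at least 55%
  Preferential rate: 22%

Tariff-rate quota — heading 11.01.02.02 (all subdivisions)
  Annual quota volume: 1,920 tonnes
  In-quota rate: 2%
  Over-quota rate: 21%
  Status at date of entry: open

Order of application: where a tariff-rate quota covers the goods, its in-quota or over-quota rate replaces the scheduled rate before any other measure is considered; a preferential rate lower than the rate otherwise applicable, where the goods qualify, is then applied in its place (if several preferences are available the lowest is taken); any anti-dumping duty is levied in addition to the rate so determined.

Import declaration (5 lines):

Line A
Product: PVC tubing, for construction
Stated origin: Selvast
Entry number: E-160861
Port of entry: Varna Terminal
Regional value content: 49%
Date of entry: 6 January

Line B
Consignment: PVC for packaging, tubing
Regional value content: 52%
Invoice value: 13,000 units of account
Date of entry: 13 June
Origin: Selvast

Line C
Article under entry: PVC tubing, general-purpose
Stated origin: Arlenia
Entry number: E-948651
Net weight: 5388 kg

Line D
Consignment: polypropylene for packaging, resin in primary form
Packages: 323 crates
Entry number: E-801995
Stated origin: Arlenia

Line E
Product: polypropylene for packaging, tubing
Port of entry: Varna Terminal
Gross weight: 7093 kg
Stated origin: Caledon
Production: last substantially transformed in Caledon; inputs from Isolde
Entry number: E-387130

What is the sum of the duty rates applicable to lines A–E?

Line A: PVC → 11.02; tubing → 11.02.02; for construction → 11.02.02.03. Scheduled 36%. Selvast agreement on 11.02: RVC < 60%. → 36%.
Line B: PVC → 11.02; tubing → 11.02.02; for packaging → 11.02.02.01. Scheduled 35%. Selvast agreement on 11.02: RVC < 60%. → 35%.
Line C: PVC → 11.02; tubing → 11.02.02; general-purpose → 11.02.02.02. Scheduled 16%. No special measure applies. → 16%.
Line D: polypropylene → 11.01; resin in primary form → 11.01.01; for packaging → 11.01.01.02. Scheduled 29%. No special measure applies. → 29%.
Line E: polypropylene → 11.01; tubing → 11.01.02; for packaging → 11.01.02.02. Scheduled 10%. quota on 11.01.02.02 open → in-quota 2%; Caledon agreement on 11.02.02.01: 11.01.02.02 not covered. → 2%.
Sum: 36% + 35% + 16% + 29% + 2% = 118%.

118%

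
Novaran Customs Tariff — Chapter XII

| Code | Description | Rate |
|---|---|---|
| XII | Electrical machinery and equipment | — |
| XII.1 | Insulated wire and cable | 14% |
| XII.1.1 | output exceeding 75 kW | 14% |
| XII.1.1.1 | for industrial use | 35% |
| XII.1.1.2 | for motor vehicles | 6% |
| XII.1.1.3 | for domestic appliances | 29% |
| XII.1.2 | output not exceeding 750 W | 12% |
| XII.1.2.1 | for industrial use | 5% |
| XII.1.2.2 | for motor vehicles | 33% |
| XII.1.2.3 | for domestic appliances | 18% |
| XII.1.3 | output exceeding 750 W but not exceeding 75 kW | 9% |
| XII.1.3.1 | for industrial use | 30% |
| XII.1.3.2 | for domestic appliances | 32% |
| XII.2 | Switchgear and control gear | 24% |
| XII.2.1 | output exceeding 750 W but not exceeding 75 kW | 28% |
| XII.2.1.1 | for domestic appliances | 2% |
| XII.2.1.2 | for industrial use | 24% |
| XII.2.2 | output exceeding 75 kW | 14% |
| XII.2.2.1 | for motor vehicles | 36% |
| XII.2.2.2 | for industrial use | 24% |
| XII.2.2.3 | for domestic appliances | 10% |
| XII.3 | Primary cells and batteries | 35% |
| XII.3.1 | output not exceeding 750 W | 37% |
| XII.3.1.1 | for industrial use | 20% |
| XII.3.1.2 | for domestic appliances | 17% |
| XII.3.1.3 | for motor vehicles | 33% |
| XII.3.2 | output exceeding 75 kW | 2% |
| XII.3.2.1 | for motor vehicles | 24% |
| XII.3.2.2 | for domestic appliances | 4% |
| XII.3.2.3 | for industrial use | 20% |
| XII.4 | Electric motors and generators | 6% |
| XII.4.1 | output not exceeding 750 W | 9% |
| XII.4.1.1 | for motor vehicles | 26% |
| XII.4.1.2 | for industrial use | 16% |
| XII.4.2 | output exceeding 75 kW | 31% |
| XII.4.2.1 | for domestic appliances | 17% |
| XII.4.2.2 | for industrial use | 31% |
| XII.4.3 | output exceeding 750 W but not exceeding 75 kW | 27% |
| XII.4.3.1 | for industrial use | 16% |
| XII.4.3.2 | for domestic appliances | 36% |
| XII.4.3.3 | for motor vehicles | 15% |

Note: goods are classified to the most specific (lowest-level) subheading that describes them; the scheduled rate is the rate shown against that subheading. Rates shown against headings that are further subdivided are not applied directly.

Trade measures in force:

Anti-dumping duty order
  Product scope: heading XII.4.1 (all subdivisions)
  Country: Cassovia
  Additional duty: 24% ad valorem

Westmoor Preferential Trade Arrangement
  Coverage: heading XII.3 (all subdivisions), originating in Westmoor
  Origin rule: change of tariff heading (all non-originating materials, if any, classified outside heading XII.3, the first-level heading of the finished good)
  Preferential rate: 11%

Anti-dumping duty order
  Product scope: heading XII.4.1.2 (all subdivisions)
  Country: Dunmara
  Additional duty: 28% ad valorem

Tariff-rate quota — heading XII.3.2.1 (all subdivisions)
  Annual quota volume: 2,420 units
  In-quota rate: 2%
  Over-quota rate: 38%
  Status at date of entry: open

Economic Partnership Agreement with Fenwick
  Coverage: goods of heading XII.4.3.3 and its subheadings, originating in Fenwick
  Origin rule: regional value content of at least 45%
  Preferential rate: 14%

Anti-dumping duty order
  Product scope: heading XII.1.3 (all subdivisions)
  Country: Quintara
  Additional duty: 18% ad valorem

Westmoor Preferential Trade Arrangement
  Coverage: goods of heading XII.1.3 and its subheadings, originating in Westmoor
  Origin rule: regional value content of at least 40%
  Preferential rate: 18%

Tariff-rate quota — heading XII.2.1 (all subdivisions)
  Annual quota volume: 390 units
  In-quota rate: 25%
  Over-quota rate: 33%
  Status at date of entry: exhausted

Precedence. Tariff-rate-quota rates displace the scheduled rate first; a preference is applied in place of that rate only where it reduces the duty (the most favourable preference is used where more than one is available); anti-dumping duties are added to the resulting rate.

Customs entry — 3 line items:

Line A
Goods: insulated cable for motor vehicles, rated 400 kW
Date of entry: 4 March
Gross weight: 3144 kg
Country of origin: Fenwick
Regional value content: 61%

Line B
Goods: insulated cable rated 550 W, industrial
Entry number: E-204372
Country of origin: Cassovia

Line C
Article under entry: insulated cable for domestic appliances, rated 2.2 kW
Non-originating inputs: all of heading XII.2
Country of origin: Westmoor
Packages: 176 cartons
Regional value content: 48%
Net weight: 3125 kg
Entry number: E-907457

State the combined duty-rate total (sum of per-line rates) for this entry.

29%

Line A: insulated cable → XII.1; rated 400 kW → XII.1.1; for motor vehicles → XII.1.1.2. Scheduled 6%. Fenwick agreement on XII.4.3.3: XII.1.1.2 not covered. → 6%.
Line B: insulated cable → XII.1; rated 550 W → XII.1.2; industrial → XII.1.2.1. Scheduled 5%. No special measure applies. → 5%.
Line C: insulated cable → XII.1; rated 2.2 kW → XII.1.3; for domestic appliances → XII.1.3.2. Scheduled 32%. Westmoor agreement on XII.3: XII.1.3.2 not covered; Westmoor agreement on XII.1.3: RVC ≥ 40% → 18% available; preferential 18%. → 18%.
Sum: 6% + 5% + 18% = 29%.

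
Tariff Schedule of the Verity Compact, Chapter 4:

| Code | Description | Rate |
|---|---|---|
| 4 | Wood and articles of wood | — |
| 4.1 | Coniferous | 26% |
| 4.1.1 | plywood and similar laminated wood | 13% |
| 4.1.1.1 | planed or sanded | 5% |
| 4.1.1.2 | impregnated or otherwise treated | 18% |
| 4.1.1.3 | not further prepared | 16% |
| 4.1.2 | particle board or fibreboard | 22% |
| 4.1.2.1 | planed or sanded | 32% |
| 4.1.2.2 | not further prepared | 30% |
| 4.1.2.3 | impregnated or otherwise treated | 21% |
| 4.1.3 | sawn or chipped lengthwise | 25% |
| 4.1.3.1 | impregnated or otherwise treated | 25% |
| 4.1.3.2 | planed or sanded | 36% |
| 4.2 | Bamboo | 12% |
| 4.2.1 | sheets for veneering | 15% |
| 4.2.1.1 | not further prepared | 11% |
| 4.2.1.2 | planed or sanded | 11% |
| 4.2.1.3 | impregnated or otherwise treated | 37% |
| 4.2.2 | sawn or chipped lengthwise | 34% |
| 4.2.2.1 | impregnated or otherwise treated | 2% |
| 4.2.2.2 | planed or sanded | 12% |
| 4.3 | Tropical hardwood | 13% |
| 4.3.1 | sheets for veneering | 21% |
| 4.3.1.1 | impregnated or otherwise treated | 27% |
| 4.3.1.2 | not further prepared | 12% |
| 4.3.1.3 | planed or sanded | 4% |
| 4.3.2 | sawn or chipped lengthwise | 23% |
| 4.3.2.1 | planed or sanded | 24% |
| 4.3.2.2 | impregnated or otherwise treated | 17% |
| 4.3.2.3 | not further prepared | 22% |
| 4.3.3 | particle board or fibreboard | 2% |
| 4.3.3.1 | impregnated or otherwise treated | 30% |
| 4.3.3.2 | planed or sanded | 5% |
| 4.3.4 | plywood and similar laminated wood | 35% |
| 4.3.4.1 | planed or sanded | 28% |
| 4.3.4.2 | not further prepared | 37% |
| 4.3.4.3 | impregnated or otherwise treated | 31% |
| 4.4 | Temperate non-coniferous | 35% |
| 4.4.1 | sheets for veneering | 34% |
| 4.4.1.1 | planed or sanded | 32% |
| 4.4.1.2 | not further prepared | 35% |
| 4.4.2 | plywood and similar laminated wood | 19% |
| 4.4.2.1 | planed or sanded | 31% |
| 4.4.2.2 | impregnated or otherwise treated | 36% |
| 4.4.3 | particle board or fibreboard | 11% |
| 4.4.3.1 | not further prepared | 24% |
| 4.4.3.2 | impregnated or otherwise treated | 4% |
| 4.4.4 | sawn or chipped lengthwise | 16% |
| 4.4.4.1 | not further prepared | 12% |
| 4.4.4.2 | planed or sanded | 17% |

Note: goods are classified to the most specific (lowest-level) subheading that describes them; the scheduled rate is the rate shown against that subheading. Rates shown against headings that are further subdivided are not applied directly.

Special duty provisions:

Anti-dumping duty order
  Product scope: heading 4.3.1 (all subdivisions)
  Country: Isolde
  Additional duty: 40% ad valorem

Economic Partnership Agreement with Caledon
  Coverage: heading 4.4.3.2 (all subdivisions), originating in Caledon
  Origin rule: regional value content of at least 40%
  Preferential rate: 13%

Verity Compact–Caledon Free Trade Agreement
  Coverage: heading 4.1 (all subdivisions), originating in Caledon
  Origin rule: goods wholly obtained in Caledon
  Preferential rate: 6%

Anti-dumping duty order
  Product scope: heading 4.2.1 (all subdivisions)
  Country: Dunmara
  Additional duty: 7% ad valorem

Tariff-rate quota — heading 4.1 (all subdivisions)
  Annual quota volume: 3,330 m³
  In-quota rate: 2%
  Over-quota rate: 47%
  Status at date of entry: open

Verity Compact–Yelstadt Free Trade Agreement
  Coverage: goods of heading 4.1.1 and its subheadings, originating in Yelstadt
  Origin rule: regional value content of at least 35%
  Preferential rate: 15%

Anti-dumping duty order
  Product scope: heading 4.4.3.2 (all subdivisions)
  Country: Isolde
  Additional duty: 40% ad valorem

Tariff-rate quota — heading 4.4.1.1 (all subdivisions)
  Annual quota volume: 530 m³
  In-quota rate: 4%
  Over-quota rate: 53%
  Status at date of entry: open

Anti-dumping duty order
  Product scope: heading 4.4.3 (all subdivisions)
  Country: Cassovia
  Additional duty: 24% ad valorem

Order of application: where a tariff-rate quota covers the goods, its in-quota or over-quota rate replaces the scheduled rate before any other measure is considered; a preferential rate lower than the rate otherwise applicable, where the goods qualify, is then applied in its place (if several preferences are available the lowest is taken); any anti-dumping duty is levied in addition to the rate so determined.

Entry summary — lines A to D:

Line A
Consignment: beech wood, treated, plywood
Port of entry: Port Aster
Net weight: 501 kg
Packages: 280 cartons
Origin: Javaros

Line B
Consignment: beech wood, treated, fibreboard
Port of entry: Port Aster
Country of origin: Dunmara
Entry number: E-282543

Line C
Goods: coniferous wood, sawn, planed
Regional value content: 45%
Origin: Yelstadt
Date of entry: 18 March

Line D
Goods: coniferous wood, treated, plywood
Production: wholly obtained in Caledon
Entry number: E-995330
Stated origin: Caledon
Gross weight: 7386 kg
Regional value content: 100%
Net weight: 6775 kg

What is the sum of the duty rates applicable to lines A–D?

44%

Line A: beech → 4.4; plywood → 4.4.2; treated → 4.4.2.2. Scheduled 36%. No special measure applies. → 36%.
Line B: beech → 4.4; fibreboard → 4.4.3; treated → 4.4.3.2. Scheduled 4%. No special measure applies. → 4%.
Line C: coniferous → 4.1; sawn → 4.1.3; planed → 4.1.3.2. Scheduled 36%. quota on 4.1 open → in-quota 2%; Yelstadt agreement on 4.1.1: 4.1.3.2 not covered. → 2%.
Line D: coniferous → 4.1; plywood → 4.1.1; treated → 4.1.1.2. Scheduled 18%. quota on 4.1 open → in-quota 2%; Caledon agreement on 4.4.3.2: 4.1.1.2 not covered; Caledon agreement on 4.1: wholly obtained → 6% available; preference 6% not lower than 2% → no reduction. → 2%.
Sum: 36% + 4% + 2% + 2% = 44%.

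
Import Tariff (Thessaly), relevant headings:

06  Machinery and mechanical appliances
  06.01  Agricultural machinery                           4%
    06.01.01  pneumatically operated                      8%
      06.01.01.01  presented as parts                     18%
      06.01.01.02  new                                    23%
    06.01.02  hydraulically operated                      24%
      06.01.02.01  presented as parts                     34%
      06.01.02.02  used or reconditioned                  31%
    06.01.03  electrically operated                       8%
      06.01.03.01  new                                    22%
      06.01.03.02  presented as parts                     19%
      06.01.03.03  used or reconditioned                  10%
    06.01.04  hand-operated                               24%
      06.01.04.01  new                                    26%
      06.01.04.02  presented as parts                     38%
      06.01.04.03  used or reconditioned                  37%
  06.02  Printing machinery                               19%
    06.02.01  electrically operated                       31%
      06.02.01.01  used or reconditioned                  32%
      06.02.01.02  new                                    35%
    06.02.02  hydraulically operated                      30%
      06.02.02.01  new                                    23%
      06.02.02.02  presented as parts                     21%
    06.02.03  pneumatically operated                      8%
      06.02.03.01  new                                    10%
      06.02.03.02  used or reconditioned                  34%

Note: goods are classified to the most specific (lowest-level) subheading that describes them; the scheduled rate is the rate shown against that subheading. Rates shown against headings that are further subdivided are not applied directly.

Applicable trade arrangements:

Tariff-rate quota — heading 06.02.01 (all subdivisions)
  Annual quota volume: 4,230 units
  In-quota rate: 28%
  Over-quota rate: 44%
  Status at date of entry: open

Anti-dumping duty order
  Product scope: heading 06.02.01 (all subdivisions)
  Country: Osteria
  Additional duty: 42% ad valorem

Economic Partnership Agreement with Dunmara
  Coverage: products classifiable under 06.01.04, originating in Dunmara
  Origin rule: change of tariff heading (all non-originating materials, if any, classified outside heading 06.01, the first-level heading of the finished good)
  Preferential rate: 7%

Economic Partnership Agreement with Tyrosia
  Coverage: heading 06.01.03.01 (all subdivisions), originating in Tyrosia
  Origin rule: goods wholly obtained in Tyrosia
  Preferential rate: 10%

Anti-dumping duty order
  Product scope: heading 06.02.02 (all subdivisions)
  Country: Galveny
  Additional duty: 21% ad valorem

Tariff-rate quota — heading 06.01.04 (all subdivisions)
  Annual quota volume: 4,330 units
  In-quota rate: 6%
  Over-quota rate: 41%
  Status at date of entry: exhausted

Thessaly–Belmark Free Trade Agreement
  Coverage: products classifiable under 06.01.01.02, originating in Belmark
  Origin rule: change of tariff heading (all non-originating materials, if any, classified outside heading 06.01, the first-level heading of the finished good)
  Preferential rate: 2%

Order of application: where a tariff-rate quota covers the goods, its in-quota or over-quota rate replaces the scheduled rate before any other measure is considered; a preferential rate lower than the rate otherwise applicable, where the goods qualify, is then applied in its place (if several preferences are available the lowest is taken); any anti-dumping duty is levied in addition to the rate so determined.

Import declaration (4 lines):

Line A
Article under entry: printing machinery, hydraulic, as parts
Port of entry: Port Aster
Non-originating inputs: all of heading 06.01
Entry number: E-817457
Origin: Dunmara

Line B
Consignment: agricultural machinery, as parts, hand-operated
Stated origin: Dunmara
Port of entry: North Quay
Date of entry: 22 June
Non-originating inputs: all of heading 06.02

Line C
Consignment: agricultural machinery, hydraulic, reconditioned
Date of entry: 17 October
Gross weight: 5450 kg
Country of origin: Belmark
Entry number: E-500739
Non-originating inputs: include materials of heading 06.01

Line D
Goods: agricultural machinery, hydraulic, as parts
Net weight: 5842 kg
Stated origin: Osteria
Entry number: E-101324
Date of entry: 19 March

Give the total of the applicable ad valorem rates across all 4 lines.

Line A: printing → 06.02; hydraulic → 06.02.02; as parts → 06.02.02.02. Scheduled 21%. Dunmara agreement on 06.01.04: 06.02.02.02 not covered. → 21%.
Line B: agricultural → 06.01; hand-operated → 06.01.04; as parts → 06.01.04.02. Scheduled 38%. quota on 06.01.04 exhausted → over-quota 41%; Dunmara agreement on 06.01.04: CTH met → 7% available; preferential 7%. → 7%.
Line C: agricultural → 06.01; hydraulic → 06.01.02; reconditioned → 06.01.02.02. Scheduled 31%. Belmark agreement on 06.01.01.02: 06.01.02.02 not covered. → 31%.
Line D: agricultural → 06.01; hydraulic → 06.01.02; as parts → 06.01.02.01. Scheduled 34%. No special measure applies. → 34%.
Sum: 21% + 7% + 31% + 34% = 93%.

93%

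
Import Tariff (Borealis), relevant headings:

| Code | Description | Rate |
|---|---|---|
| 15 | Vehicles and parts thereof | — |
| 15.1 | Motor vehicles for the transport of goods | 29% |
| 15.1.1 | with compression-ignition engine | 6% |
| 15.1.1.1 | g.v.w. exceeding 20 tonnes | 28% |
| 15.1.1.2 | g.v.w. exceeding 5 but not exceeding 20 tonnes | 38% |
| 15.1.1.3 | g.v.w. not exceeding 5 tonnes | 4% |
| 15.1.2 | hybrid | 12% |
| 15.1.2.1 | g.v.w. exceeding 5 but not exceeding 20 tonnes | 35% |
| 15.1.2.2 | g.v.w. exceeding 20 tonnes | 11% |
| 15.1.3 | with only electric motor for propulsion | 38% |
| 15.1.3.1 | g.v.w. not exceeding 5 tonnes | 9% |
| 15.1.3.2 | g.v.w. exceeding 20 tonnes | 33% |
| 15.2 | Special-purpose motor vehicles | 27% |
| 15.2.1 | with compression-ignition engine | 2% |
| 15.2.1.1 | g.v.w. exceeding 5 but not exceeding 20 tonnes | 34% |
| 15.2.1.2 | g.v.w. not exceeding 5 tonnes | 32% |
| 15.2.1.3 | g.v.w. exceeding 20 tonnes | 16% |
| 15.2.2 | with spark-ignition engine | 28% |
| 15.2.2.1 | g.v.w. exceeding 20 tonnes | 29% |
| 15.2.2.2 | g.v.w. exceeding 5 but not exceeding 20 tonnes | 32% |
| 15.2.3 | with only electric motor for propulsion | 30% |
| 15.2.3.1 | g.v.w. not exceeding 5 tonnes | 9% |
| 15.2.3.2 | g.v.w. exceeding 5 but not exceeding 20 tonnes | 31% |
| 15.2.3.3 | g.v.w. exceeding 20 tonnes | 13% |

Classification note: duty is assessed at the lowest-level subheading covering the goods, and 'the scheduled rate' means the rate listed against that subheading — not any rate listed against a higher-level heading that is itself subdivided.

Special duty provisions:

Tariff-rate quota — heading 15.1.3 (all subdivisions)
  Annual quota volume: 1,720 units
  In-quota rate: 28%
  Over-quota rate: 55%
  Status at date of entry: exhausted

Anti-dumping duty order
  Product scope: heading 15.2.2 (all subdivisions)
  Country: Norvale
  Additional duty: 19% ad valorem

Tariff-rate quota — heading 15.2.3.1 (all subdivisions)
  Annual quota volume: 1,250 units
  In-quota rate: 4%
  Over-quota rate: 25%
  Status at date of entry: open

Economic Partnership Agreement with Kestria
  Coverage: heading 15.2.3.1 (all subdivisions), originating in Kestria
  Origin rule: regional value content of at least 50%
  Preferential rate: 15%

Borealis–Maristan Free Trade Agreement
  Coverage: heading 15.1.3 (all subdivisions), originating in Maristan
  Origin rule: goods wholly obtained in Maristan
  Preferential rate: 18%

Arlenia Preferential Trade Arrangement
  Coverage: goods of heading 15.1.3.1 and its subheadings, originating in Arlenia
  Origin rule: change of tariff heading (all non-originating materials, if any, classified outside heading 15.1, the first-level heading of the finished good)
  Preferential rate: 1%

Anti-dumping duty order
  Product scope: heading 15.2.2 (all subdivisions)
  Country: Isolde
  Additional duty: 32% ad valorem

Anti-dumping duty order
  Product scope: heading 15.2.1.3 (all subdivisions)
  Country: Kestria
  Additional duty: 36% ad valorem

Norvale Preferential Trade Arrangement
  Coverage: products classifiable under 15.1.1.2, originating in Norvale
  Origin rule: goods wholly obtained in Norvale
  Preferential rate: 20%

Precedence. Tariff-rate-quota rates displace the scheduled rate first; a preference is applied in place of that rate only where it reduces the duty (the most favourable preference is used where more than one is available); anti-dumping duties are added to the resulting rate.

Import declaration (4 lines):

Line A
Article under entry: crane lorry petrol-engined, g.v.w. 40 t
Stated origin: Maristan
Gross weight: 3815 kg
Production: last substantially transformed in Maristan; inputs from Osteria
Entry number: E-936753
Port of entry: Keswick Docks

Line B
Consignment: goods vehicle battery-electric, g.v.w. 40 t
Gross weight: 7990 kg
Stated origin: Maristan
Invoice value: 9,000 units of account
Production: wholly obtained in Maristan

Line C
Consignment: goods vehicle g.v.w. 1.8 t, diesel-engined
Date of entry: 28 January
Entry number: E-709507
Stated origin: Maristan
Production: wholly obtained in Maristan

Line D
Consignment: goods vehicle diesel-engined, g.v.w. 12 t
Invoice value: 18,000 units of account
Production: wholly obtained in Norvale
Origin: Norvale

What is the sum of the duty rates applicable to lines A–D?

Line A: crane lorry → 15.2; petrol-engined → 15.2.2; g.v.w. 40 t → 15.2.2.1. Scheduled 29%. Maristan agreement on 15.1.3: 15.2.2.1 not covered. → 29%.
Line B: goods vehicle → 15.1; battery-electric → 15.1.3; g.v.w. 40 t → 15.1.3.2. Scheduled 33%. quota on 15.1.3 exhausted → over-quota 55%; Maristan agreement on 15.1.3: wholly obtained → 18% available; preferential 18%. → 18%.
Line C: goods vehicle → 15.1; diesel-engined → 15.1.1; g.v.w. 1.8 t → 15.1.1.3. Scheduled 4%. Maristan agreement on 15.1.3: 15.1.1.3 not covered. → 4%.
Line D: goods vehicle → 15.1; diesel-engined → 15.1.1; g.v.w. 12 t → 15.1.1.2. Scheduled 38%. Norvale agreement on 15.1.1.2: wholly obtained → 20% available; preferential 20%. → 20%.
Sum: 29% + 18% + 4% + 20% = 71%.

71%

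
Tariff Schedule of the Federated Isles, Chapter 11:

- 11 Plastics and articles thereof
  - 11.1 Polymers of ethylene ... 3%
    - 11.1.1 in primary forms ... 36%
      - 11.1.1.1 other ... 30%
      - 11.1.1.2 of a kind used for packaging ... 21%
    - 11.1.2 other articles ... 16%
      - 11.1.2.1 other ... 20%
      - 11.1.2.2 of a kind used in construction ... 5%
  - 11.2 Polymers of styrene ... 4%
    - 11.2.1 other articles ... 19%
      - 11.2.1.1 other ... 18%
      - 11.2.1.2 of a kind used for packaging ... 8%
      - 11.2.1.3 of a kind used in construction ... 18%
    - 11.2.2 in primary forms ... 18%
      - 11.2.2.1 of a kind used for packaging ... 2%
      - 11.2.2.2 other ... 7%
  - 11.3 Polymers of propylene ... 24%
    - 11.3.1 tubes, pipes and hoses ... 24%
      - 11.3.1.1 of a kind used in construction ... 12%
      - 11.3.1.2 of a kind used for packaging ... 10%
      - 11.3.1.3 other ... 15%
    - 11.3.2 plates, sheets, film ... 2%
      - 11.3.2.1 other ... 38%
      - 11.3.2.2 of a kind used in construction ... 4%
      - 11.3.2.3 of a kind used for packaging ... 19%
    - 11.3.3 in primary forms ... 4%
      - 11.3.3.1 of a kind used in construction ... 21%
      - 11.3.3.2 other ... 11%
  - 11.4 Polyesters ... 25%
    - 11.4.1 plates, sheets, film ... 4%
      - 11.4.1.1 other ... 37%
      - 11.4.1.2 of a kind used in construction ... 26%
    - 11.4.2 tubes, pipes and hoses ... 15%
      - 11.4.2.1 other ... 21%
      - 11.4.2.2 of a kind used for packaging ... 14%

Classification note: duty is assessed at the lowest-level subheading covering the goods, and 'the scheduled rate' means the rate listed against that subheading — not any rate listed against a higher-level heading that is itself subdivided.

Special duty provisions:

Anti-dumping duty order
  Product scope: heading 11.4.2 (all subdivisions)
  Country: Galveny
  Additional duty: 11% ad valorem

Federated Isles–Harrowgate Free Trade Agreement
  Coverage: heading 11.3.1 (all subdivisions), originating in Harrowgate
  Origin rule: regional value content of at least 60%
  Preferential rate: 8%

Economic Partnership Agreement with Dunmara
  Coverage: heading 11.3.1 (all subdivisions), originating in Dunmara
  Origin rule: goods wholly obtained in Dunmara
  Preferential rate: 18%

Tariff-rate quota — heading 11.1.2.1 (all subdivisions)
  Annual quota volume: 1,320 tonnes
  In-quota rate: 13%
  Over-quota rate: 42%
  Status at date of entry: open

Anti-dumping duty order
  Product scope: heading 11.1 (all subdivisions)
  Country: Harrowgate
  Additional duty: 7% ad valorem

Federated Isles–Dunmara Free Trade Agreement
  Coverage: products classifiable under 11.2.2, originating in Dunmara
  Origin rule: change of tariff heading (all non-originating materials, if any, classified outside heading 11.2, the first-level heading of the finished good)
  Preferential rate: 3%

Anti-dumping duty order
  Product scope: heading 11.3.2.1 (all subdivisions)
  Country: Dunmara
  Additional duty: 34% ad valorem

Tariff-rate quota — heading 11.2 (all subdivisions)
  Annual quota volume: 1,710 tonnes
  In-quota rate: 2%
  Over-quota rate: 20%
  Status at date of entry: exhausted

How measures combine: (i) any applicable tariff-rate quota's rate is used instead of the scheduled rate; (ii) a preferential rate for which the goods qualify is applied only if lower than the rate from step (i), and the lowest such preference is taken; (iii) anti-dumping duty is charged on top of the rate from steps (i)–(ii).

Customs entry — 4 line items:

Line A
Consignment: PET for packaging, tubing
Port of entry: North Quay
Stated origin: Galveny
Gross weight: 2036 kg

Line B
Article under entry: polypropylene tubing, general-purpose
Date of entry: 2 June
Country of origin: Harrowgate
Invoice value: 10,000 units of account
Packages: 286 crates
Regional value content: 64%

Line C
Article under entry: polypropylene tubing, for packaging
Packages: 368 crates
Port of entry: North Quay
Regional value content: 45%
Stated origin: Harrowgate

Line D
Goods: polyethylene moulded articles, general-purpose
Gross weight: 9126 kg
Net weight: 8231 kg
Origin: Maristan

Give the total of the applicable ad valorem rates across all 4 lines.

56%

Line A: PET → 11.4; tubing → 11.4.2; for packaging → 11.4.2.2. Scheduled 14%. anti-dumping (Galveny, 11.4.2): +11%; total 14% + 11% = 25%. → 25%.
Line B: polypropylene → 11.3; tubing → 11.3.1; general-purpose → 11.3.1.3. Scheduled 15%. Harrowgate agreement on 11.3.1: RVC ≥ 60% → 8% available; preferential 8%. → 8%.
Line C: polypropylene → 11.3; tubing → 11.3.1; for packaging → 11.3.1.2. Scheduled 10%. Harrowgate agreement on 11.3.1: RVC < 60%. → 10%.
Line D: polyethylene → 11.1; moulded articles → 11.1.2; general-purpose → 11.1.2.1. Scheduled 20%. quota on 11.1.2.1 open → in-quota 13%. → 13%.
Sum: 25% + 8% + 10% + 13% = 56%.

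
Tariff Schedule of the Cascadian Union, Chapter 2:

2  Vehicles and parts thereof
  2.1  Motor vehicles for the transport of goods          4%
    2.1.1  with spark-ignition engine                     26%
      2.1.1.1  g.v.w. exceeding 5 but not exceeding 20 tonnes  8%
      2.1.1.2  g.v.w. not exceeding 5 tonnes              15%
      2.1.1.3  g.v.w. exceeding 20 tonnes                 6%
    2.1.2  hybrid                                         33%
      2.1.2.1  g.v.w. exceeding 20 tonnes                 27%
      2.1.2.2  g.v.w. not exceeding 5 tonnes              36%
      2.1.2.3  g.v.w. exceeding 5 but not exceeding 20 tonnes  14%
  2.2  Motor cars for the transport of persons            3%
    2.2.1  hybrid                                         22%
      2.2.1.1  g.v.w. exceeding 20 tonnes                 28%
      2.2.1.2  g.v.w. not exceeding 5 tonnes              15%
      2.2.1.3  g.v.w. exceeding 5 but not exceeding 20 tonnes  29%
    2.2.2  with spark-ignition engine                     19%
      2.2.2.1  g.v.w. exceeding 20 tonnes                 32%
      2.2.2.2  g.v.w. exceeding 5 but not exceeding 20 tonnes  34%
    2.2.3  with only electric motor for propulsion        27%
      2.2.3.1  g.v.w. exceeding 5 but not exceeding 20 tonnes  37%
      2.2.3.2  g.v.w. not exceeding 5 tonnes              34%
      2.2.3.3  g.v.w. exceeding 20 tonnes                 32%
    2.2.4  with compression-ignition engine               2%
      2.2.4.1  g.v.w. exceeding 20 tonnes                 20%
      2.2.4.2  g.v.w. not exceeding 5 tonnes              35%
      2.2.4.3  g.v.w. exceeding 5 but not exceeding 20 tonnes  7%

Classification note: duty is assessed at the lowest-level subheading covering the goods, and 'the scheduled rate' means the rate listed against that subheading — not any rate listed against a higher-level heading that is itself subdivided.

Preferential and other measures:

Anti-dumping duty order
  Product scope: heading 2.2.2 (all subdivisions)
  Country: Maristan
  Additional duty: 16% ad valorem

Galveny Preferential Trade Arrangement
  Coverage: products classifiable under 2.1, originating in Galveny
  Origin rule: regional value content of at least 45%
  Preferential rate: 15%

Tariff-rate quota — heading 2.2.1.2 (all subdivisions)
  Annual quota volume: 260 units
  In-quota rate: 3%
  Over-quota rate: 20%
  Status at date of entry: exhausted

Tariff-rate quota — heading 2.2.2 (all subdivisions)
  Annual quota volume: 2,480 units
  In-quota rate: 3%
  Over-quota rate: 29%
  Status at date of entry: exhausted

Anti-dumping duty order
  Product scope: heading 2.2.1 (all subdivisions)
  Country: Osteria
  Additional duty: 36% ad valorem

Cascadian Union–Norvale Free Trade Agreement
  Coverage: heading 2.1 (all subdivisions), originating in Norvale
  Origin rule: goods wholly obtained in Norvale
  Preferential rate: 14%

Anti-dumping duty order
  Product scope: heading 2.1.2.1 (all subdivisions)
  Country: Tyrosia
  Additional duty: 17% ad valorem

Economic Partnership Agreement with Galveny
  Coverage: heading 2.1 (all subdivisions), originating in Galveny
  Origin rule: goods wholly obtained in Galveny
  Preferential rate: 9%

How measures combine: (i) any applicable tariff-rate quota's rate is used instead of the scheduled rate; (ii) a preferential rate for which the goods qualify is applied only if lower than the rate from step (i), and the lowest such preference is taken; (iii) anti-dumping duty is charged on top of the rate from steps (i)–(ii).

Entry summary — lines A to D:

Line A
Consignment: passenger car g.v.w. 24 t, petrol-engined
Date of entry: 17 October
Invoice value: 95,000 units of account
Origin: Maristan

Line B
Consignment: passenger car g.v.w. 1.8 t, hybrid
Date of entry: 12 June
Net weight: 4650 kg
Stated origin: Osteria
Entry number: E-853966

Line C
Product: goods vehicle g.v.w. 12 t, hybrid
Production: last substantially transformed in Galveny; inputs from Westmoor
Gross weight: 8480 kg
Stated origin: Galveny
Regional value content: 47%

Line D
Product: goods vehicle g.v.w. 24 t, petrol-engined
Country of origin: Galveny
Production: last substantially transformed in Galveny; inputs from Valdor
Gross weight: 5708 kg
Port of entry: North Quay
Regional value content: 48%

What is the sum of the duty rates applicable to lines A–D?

Line A: passenger car → 2.2; petrol-engined → 2.2.2; g.v.w. 24 t → 2.2.2.1. Scheduled 32%. quota on 2.2.2 exhausted → over-quota 29%; anti-dumping (Maristan, 2.2.2): +16%; total 29% + 16% = 45%. → 45%.
Line B: passenger car → 2.2; hybrid → 2.2.1; g.v.w. 1.8 t → 2.2.1.2. Scheduled 15%. quota on 2.2.1.2 exhausted → over-quota 20%; anti-dumping (Osteria, 2.2.1): +36%; total 20% + 36% = 56%. → 56%.
Line C: goods vehicle → 2.1; hybrid → 2.1.2; g.v.w. 12 t → 2.1.2.3. Scheduled 14%. Galveny agreement on 2.1: RVC ≥ 45% → 15% available; Galveny agreement on 2.1: not wholly obtained; preference 15% not lower than 14% → no reduction. → 14%.
Line D: goods vehicle → 2.1; petrol-engined → 2.1.1; g.v.w. 24 t → 2.1.1.3. Scheduled 6%. Galveny agreement on 2.1: RVC ≥ 45% → 15% available; Galveny agreement on 2.1: not wholly obtained; preference 15% not lower than 6% → no reduction. → 6%.
Sum: 45% + 56% + 14% + 6% = 121%.

121%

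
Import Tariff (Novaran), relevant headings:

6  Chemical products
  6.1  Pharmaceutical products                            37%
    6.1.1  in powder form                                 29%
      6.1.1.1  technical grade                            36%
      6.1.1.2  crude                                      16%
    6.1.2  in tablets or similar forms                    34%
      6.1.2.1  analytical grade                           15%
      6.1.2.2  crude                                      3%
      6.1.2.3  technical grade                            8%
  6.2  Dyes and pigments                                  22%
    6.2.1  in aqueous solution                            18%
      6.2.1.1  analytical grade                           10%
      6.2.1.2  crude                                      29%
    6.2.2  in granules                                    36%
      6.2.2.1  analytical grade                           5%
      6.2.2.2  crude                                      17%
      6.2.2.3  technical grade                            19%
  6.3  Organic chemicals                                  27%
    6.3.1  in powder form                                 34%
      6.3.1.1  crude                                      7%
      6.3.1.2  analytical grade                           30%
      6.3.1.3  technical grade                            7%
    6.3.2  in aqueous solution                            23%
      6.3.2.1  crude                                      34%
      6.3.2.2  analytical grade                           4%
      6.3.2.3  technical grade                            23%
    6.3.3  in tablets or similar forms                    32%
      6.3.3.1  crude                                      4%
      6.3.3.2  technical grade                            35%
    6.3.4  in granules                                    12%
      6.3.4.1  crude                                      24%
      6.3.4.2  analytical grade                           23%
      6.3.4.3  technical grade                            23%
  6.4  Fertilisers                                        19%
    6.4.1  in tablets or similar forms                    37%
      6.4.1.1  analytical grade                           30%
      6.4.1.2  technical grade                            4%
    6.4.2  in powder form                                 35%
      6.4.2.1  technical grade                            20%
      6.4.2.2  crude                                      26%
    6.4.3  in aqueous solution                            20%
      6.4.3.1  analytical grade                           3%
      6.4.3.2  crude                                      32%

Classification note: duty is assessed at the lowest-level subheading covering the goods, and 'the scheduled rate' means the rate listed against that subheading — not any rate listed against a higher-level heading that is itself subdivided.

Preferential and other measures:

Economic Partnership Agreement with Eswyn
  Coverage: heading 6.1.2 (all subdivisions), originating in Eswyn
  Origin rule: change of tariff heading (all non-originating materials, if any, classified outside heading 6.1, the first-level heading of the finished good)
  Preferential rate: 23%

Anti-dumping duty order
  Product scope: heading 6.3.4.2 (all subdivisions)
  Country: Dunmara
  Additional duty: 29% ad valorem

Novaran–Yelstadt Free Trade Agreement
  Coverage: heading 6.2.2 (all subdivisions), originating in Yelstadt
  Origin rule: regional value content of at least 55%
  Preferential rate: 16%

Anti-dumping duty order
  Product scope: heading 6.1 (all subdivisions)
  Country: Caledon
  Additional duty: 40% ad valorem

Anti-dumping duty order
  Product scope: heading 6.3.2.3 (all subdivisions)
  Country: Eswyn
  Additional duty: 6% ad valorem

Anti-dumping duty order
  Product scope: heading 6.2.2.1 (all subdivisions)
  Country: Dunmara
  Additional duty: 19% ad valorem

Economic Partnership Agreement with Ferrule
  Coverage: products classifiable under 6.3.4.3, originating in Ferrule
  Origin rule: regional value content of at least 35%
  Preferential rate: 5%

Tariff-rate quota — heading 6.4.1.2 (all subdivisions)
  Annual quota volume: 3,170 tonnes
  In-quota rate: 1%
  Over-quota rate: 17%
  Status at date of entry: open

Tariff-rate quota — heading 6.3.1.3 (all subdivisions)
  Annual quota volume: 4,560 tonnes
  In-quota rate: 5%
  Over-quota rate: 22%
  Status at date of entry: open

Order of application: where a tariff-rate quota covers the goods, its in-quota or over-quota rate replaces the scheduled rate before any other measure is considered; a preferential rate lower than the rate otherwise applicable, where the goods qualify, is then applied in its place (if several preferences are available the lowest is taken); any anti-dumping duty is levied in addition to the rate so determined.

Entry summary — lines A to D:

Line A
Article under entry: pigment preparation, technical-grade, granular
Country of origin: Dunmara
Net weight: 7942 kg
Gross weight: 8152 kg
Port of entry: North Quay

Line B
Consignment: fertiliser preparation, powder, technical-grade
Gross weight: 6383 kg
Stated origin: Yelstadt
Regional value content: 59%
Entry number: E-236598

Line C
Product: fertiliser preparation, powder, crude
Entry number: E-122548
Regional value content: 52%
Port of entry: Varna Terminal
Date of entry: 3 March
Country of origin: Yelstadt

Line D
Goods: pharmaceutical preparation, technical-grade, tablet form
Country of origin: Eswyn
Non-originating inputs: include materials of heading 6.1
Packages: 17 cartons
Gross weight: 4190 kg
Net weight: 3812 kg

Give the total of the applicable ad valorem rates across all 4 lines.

73%

Line A: pigment → 6.2; granular → 6.2.2; technical-grade → 6.2.2.3. Scheduled 19%. No special measure applies. → 19%.
Line B: fertiliser → 6.4; powder → 6.4.2; technical-grade → 6.4.2.1. Scheduled 20%. Yelstadt agreement on 6.2.2: 6.4.2.1 not covered. → 20%.
Line C: fertiliser → 6.4; powder → 6.4.2; crude → 6.4.2.2. Scheduled 26%. Yelstadt agreement on 6.2.2: 6.4.2.2 not covered. → 26%.
Line D: pharmaceutical → 6.1; tablet form → 6.1.2; technical-grade → 6.1.2.3. Scheduled 8%. Eswyn agreement on 6.1.2: CTH not met. → 8%.
Sum: 19% + 20% + 26% + 8% = 73%.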